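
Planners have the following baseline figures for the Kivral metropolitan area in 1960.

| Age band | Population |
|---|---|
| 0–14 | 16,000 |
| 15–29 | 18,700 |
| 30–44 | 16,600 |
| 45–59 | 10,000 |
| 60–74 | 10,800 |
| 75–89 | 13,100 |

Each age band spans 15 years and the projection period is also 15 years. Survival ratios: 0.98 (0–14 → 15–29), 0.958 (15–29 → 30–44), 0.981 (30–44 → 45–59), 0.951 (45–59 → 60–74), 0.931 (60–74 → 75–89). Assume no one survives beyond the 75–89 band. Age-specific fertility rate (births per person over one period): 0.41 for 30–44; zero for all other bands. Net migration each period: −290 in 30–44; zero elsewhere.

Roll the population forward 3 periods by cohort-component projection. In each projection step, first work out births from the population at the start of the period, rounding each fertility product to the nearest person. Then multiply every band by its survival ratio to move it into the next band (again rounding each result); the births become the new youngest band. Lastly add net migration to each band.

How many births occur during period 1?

6806

Call the bands 1 to 6, youngest first.
— Period 1 —
Births: 16600 × 0.41 = 6806
Band 2: 16000 × 0.98 = 15680
Band 3: 18700 × 0.958 = 17915
Band 4: 16600 × 0.981 = 16285
Band 5: 10000 × 0.951 = 9510
Band 6: 10800 × 0.931 = 10055
Net migration: Band 3 − 290 → 17625
Giving 6806 / 15680 / 17625 / 16285 / 9510 / 10055.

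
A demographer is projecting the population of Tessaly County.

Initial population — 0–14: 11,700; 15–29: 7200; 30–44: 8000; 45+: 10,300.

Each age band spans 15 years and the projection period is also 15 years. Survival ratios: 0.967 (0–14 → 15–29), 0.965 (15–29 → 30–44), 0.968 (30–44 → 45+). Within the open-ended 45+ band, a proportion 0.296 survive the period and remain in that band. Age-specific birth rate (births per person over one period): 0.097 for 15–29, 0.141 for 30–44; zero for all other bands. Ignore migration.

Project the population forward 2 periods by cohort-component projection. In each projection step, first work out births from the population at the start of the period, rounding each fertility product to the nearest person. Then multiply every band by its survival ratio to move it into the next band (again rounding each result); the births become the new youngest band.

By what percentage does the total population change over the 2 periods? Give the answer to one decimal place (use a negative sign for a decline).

-33.7

Period 1.
Births: 7200 × 0.097 = 698, 8000 × 0.141 = 1128 — total 1826
15–29: 11700 × 0.967 = 11314
30–44: 7200 × 0.965 = 6948
45+: 8000 × 0.968 + 10300 × 0.296 = 7744 + 3049 = 10793
→ [1826, 11314, 6948, 10793]
Period 2.
Births: 11314 × 0.097 = 1097, 6948 × 0.141 = 980 — total 2077
15–29: 1826 × 0.967 = 1766
30–44: 11314 × 0.965 = 10918
45+: 6948 × 0.968 + 10793 × 0.296 = 6726 + 3195 = 9921
→ [2077, 1766, 10918, 9921]
Total: 37200 → 24682; change = -12518; percentage change = -33.7%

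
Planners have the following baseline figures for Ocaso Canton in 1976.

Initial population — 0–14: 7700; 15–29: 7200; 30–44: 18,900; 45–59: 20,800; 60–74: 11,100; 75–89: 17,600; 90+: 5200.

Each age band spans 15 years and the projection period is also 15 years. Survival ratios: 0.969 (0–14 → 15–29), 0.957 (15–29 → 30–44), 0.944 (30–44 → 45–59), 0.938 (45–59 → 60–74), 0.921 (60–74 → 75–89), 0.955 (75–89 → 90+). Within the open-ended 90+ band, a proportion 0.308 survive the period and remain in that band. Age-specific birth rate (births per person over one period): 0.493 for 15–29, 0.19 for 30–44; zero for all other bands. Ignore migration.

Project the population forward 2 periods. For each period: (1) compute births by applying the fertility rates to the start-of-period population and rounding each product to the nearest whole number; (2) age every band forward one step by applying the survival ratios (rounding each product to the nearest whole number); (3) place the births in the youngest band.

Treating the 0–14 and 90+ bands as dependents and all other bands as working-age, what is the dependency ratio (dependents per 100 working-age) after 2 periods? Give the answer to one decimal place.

Period 1.
Births: 7200 × 0.493 = 3550  |  18900 × 0.19 = 3591 — total 7141
15–29: 7700 × 0.969 = 7461
30–44: 7200 × 0.957 = 6890
45–59: 18900 × 0.944 = 17842
60–74: 20800 × 0.938 = 19510
75–89: 11100 × 0.921 = 10223
90+: 17600 × 0.955 + 5200 × 0.308 = 16808 + 1602 = 18410
End of period: [7141, 7461, 6890, 17842, 19510, 10223, 18410]
Period 2.
Births: 7461 × 0.493 = 3678  |  6890 × 0.19 = 1309 — total 4987
15–29: 7141 × 0.969 = 6920
30–44: 7461 × 0.957 = 7140
45–59: 6890 × 0.944 = 6504
60–74: 17842 × 0.938 = 16736
75–89: 19510 × 0.921 = 17969
90+: 10223 × 0.955 + 18410 × 0.308 = 9763 + 5670 = 15433
End of period: [4987, 6920, 7140, 6504, 16736, 17969, 15433]
Dependents (band 0–14 + band 90+) = 4987 + 15433 = 20420; working-age = 55269; ratio = 20420/55269 × 100 = 36.9

36.9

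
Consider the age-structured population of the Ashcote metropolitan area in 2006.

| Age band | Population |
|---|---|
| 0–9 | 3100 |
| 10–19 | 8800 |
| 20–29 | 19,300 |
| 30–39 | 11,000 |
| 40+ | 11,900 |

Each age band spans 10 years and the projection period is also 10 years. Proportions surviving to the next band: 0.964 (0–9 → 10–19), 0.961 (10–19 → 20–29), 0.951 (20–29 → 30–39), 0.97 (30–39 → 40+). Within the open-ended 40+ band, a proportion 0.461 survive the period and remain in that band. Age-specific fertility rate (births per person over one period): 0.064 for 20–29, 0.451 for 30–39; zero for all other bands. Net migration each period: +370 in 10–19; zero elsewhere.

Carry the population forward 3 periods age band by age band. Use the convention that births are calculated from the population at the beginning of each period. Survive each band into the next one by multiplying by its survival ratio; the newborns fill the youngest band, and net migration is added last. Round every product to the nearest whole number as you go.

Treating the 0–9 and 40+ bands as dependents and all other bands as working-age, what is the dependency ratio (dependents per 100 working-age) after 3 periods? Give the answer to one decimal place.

[period 1]
Births: 19300 × 0.064 = 1235, 11000 × 0.451 = 4961 — total 6196
10–19: 3100 × 0.964 = 2988
20–29: 8800 × 0.961 = 8457
30–39: 19300 × 0.951 = 18354
40+: 11000 × 0.97 + 11900 × 0.461 = 10670 + 5486 = 16156
Net migration: 10–19 + 370 → 3358
Giving 6196 / 3358 / 8457 / 18354 / 16156.
[period 2]
Births: 8457 × 0.064 = 541, 18354 × 0.451 = 8278 — total 8819
10–19: 6196 × 0.964 = 5973
20–29: 3358 × 0.961 = 3227
30–39: 8457 × 0.951 = 8043
40+: 18354 × 0.97 + 16156 × 0.461 = 17803 + 7448 = 25251
Net migration: 10–19 + 370 → 6343
Giving 8819 / 6343 / 3227 / 8043 / 25251.
[period 3]
Births: 3227 × 0.064 = 207, 8043 × 0.451 = 3627 — total 3834
10–19: 8819 × 0.964 = 8502
20–29: 6343 × 0.961 = 6096
30–39: 3227 × 0.951 = 3069
40+: 8043 × 0.97 + 25251 × 0.461 = 7802 + 11641 = 19443
Net migration: 10–19 + 370 → 8872
Giving 3834 / 8872 / 6096 / 3069 / 19443.
Dependents (band 0–9 + band 40+) = 3834 + 19443 = 23277; working-age = 18037; ratio = 23277/18037 × 100 = 129.1

129.1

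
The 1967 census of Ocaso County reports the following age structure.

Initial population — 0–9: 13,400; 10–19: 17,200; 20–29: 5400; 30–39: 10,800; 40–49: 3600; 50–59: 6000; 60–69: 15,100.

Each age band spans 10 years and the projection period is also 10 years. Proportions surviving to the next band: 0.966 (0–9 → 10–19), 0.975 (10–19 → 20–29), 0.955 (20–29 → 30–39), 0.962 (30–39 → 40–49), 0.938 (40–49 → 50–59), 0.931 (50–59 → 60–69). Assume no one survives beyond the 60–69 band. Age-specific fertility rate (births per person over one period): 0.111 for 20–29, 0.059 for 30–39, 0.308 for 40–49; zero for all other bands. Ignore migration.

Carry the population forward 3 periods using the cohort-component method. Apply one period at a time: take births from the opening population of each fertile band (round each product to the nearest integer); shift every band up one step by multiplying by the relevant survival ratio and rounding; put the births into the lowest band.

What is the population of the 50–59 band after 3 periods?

4653

Period 1.
Births: 5400 × 0.111 = 599  |  10800 × 0.059 = 637  |  3600 × 0.308 = 1109 ⇒ total 2345
10–19: 13400 × 0.966 = 12944
20–29: 17200 × 0.975 = 16770
30–39: 5400 × 0.955 = 5157
40–49: 10800 × 0.962 = 10390
50–59: 3600 × 0.938 = 3377
60–69: 6000 × 0.931 = 5586
→ [2345, 12944, 16770, 5157, 10390, 3377, 5586]
Period 2.
Births: 16770 × 0.111 = 1861  |  5157 × 0.059 = 304  |  10390 × 0.308 = 3200 ⇒ total 5365
10–19: 2345 × 0.966 = 2265
20–29: 12944 × 0.975 = 12620
30–39: 16770 × 0.955 = 16015
40–49: 5157 × 0.962 = 4961
50–59: 10390 × 0.938 = 9746
60–69: 3377 × 0.931 = 3144
→ [5365, 2265, 12620, 16015, 4961, 9746, 3144]
Period 3.
Births: 12620 × 0.111 = 1401  |  16015 × 0.059 = 945  |  4961 × 0.308 = 1528 ⇒ total 3874
10–19: 5365 × 0.966 = 5183
20–29: 2265 × 0.975 = 2208
30–39: 12620 × 0.955 = 12052
40–49: 16015 × 0.962 = 15406
50–59: 4961 × 0.938 = 4653
60–69: 9746 × 0.931 = 9074
→ [3874, 5183, 2208, 12052, 15406, 4653, 9074]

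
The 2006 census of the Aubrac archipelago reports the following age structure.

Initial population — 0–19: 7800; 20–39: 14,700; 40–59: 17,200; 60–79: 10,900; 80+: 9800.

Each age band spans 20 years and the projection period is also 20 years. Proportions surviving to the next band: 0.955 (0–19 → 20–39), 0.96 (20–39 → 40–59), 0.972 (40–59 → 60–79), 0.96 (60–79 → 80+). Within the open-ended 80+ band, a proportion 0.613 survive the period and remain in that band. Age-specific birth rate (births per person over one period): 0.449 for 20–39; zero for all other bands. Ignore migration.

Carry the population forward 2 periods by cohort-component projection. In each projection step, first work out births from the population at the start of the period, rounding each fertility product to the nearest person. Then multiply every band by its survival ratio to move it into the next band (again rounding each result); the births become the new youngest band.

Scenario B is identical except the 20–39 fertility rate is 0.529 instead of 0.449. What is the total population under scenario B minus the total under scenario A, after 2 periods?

1719

Call the bands 1 to 5, youngest first.
After projecting period 1:
Births: 14700 * 0.449 = 6600
Band 2: 7800 * 0.955 = 7449
Band 3: 14700 * 0.96 = 14112
Band 4: 17200 * 0.972 = 16718
Band 5: 10900 * 0.96 + 9800 * 0.613 = 10464 + 6007 = 16471
End of period: [6600, 7449, 14112, 16718, 16471]
After projecting period 2:
Births: 7449 * 0.449 = 3345
Band 2: 6600 * 0.955 = 6303
Band 3: 7449 * 0.96 = 7151
Band 4: 14112 * 0.972 = 13717
Band 5: 16718 * 0.96 + 16471 * 0.613 = 16049 + 10097 = 26146
End of period: [3345, 6303, 7151, 13717, 26146]
Scenario A total after 2 periods: 56662
Scenario B projection —
After projecting period 1:
Births: 14700 * 0.529 = 7776
Band 2: 7800 * 0.955 = 7449
Band 3: 14700 * 0.96 = 14112
Band 4: 17200 * 0.972 = 16718
Band 5: 10900 * 0.96 + 9800 * 0.613 = 10464 + 6007 = 16471
End of period: [7776, 7449, 14112, 16718, 16471]
After projecting period 2:
Births: 7449 * 0.529 = 3941
Band 2: 7776 * 0.955 = 7426
Band 3: 7449 * 0.96 = 7151
Band 4: 14112 * 0.972 = 13717
Band 5: 16718 * 0.96 + 16471 * 0.613 = 16049 + 10097 = 26146
End of period: [3941, 7426, 7151, 13717, 26146]
Scenario B total after 2 periods: 58381
Difference B − A = 58381 − 56662 = 1719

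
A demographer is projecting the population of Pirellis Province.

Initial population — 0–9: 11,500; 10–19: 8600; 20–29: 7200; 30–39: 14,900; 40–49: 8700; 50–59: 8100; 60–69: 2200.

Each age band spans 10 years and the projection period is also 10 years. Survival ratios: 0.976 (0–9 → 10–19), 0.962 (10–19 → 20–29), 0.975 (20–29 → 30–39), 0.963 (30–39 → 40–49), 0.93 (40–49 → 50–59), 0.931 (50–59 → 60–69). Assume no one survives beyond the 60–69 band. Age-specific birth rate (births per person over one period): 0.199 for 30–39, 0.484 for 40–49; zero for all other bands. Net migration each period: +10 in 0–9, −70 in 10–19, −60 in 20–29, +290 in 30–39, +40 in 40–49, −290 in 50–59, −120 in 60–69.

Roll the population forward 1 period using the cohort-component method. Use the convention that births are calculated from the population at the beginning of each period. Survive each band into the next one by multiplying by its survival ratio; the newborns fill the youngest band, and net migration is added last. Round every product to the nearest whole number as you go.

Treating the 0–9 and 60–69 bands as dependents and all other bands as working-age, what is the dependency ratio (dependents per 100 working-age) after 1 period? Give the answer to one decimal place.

Numbering the bands 1..7 from youngest to oldest:
[period 1]
Births: 14900 × 0.199 = 2965  |  8700 × 0.484 = 4211 → total 7176
Band 2: 11500 × 0.976 = 11224
Band 3: 8600 × 0.962 = 8273
Band 4: 7200 × 0.975 = 7020
Band 5: 14900 × 0.963 = 14349
Band 6: 8700 × 0.93 = 8091
Band 7: 8100 × 0.931 = 7541
Net migration: Band 1 + 10 → 7186; Band 2 − 70 → 11154; Band 3 − 60 → 8213; Band 4 + 290 → 7310; Band 5 + 40 → 14389; Band 6 − 290 → 7801; Band 7 − 120 → 7421
→ [7186, 11154, 8213, 7310, 14389, 7801, 7421]
Dependents (band 0–9 + band 60–69) = 7186 + 7421 = 14607; working-age = 48867; ratio = 14607/48867 × 100 = 29.9

29.9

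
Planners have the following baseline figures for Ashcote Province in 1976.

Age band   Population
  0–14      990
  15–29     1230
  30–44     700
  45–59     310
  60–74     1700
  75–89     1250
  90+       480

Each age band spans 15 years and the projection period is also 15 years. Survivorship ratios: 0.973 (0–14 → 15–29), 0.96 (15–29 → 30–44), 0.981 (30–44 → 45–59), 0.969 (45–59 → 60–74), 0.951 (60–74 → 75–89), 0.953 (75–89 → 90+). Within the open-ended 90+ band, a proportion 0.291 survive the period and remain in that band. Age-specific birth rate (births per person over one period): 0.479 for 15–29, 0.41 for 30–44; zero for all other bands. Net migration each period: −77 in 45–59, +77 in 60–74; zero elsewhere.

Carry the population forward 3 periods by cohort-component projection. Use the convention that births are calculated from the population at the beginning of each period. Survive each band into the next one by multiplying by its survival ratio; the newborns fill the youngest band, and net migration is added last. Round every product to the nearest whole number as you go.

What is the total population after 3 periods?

Let group 1 be 0–14 through group 7 = 90+.
[period 1]
Births: 1230 × 0.479 = 589, 700 × 0.41 = 287 — total 876
Group 2: 990 × 0.973 = 963
Group 3: 1230 × 0.96 = 1181
Group 4: 700 × 0.981 = 687
Group 5: 310 × 0.969 = 300
Group 6: 1700 × 0.951 = 1617
Group 7: 1250 × 0.953 + 480 × 0.291 = 1191 + 140 = 1331
Net migration: Group 4 − 77 → 610; Group 5 + 77 → 377
Giving 876 / 963 / 1181 / 610 / 377 / 1617 / 1331.
[period 2]
Births: 963 × 0.479 = 461, 1181 × 0.41 = 484 — total 945
Group 2: 876 × 0.973 = 852
Group 3: 963 × 0.96 = 924
Group 4: 1181 × 0.981 = 1159
Group 5: 610 × 0.969 = 591
Group 6: 377 × 0.951 = 359
Group 7: 1617 × 0.953 + 1331 × 0.291 = 1541 + 387 = 1928
Net migration: Group 4 − 77 → 1082; Group 5 + 77 → 668
Giving 945 / 852 / 924 / 1082 / 668 / 359 / 1928.
[period 3]
Births: 852 × 0.479 = 408, 924 × 0.41 = 379 — total 787
Group 2: 945 × 0.973 = 919
Group 3: 852 × 0.96 = 818
Group 4: 924 × 0.981 = 906
Group 5: 1082 × 0.969 = 1048
Group 6: 668 × 0.951 = 635
Group 7: 359 × 0.953 + 1928 × 0.291 = 342 + 561 = 903
Net migration: Group 4 − 77 → 829; Group 5 + 77 → 1125
Giving 787 / 919 / 818 / 829 / 1125 / 635 / 903.
Total after period 3: 787 + 919 + 818 + 829 + 1125 + 635 + 903 = 6016

6016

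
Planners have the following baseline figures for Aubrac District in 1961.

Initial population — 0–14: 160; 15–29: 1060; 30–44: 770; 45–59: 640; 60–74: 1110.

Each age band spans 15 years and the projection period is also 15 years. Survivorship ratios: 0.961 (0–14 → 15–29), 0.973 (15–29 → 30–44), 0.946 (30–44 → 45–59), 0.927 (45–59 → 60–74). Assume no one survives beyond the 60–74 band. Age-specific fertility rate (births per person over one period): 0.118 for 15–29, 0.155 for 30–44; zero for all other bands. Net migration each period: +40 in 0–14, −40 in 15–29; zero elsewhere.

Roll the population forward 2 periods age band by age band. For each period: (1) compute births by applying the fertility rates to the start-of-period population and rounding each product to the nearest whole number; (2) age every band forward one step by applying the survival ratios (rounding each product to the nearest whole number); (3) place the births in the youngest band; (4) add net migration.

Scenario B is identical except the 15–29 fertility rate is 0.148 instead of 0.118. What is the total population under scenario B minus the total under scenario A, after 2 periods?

Period 1:
Births: 1060 × 0.118 = 125  |  770 × 0.155 = 119 → 244
15–29: 160 × 0.961 = 154
30–44: 1060 × 0.973 = 1031
45–59: 770 × 0.946 = 728
60–74: 640 × 0.927 = 593
Net migration: 0–14 + 40 → 284; 15–29 − 40 → 114
End of period: [284, 114, 1031, 728, 593]
Period 2:
Births: 114 × 0.118 = 13  |  1031 × 0.155 = 160 → 173
15–29: 284 × 0.961 = 273
30–44: 114 × 0.973 = 111
45–59: 1031 × 0.946 = 975
60–74: 728 × 0.927 = 675
Net migration: 0–14 + 40 → 213; 15–29 − 40 → 233
End of period: [213, 233, 111, 975, 675]
Scenario A total after 2 periods: 2207
Scenario B projection —
Period 1:
Births: 1060 × 0.148 = 157  |  770 × 0.155 = 119 → 276
15–29: 160 × 0.961 = 154
30–44: 1060 × 0.973 = 1031
45–59: 770 × 0.946 = 728
60–74: 640 × 0.927 = 593
Net migration: 0–14 + 40 → 316; 15–29 − 40 → 114
End of period: [316, 114, 1031, 728, 593]
Period 2:
Births: 114 × 0.148 = 17  |  1031 × 0.155 = 160 → 177
15–29: 316 × 0.961 = 304
30–44: 114 × 0.973 = 111
45–59: 1031 × 0.946 = 975
60–74: 728 × 0.927 = 675
Net migration: 0–14 + 40 → 217; 15–29 − 40 → 264
End of period: [217, 264, 111, 975, 675]
Scenario B total after 2 periods: 2242
Difference B − A = 2242 − 2207 = 35

35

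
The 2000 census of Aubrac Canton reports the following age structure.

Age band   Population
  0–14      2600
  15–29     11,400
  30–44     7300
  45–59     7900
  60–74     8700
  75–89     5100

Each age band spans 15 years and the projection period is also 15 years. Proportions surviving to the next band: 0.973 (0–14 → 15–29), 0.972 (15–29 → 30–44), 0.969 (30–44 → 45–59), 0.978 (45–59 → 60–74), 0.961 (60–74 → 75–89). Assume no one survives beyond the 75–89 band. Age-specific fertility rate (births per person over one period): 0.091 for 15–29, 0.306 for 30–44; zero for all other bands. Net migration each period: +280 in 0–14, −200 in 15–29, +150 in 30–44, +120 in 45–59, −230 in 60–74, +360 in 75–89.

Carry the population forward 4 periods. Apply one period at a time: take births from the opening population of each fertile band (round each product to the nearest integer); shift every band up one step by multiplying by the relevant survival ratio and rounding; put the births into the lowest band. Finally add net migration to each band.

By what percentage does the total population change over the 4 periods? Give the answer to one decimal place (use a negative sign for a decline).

-48.0

(Groups numbered youngest = 1 to oldest = 6.)
— Period 1 —
Births: 11400 * 0.091 = 1037 ; 7300 * 0.306 = 2234 → total 3271
Group 2: 2600 * 0.973 = 2530
Group 3: 11400 * 0.972 = 11081
Group 4: 7300 * 0.969 = 7074
Group 5: 7900 * 0.978 = 7726
Group 6: 8700 * 0.961 = 8361
Net migration: Group 1 + 280 → 3551; Group 2 − 200 → 2330; Group 3 + 150 → 11231; Group 4 + 120 → 7194; Group 5 − 230 → 7496; Group 6 + 360 → 8721
End of period: [3551, 2330, 11231, 7194, 7496, 8721]
— Period 2 —
Births: 2330 * 0.091 = 212 ; 11231 * 0.306 = 3437 → total 3649
Group 2: 3551 * 0.973 = 3455
Group 3: 2330 * 0.972 = 2265
Group 4: 11231 * 0.969 = 10883
Group 5: 7194 * 0.978 = 7036
Group 6: 7496 * 0.961 = 7204
Net migration: Group 1 + 280 → 3929; Group 2 − 200 → 3255; Group 3 + 150 → 2415; Group 4 + 120 → 11003; Group 5 − 230 → 6806; Group 6 + 360 → 7564
End of period: [3929, 3255, 2415, 11003, 6806, 7564]
— Period 3 —
Births: 3255 * 0.091 = 296 ; 2415 * 0.306 = 739 → total 1035
Group 2: 3929 * 0.973 = 3823
Group 3: 3255 * 0.972 = 3164
Group 4: 2415 * 0.969 = 2340
Group 5: 11003 * 0.978 = 10761
Group 6: 6806 * 0.961 = 6541
Net migration: Group 1 + 280 → 1315; Group 2 − 200 → 3623; Group 3 + 150 → 3314; Group 4 + 120 → 2460; Group 5 − 230 → 10531; Group 6 + 360 → 6901
End of period: [1315, 3623, 3314, 2460, 10531, 6901]
— Period 4 —
Births: 3623 * 0.091 = 330 ; 3314 * 0.306 = 1014 → total 1344
Group 2: 1315 * 0.973 = 1279
Group 3: 3623 * 0.972 = 3522
Group 4: 3314 * 0.969 = 3211
Group 5: 2460 * 0.978 = 2406
Group 6: 10531 * 0.961 = 10120
Net migration: Group 1 + 280 → 1624; Group 2 − 200 → 1079; Group 3 + 150 → 3672; Group 4 + 120 → 3331; Group 5 − 230 → 2176; Group 6 + 360 → 10480
End of period: [1624, 1079, 3672, 3331, 2176, 10480]
Total: 43000 → 22362; change = -20638; percentage change = -48.0%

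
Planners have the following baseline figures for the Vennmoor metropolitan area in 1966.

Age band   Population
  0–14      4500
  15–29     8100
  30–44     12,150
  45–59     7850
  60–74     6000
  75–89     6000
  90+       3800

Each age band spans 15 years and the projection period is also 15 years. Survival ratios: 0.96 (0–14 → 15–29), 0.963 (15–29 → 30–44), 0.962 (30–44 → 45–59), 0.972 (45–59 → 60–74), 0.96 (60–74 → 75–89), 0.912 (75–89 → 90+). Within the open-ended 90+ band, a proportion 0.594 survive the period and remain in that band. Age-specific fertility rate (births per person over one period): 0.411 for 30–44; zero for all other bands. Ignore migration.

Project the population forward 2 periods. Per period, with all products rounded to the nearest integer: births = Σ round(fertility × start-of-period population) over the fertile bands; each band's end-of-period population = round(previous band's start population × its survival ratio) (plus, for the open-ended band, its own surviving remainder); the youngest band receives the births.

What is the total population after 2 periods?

48194

Let group 1 be 0–14 through group 7 = 90+.
Period 1.
Births: 12150 × 0.411 = 4994
Group 2: 4500 × 0.96 = 4320
Group 3: 8100 × 0.963 = 7800
Group 4: 12150 × 0.962 = 11688
Group 5: 7850 × 0.972 = 7630
Group 6: 6000 × 0.96 = 5760
Group 7: 6000 × 0.912 + 3800 × 0.594 = 5472 + 2257 = 7729
Population now: 0–14=4994, 15–29=4320, 30–44=7800, 45–59=11688, 60–74=7630, 75–89=5760, 90+=7729
Period 2.
Births: 7800 × 0.411 = 3206
Group 2: 4994 × 0.96 = 4794
Group 3: 4320 × 0.963 = 4160
Group 4: 7800 × 0.962 = 7504
Group 5: 11688 × 0.972 = 11361
Group 6: 7630 × 0.96 = 7325
Group 7: 5760 × 0.912 + 7729 × 0.594 = 5253 + 4591 = 9844
Population now: 0–14=3206, 15–29=4794, 30–44=4160, 45–59=7504, 60–74=11361, 75–89=7325, 90+=9844
Total after period 2: 3206 + 4794 + 4160 + 7504 + 11361 + 7325 + 9844 = 48194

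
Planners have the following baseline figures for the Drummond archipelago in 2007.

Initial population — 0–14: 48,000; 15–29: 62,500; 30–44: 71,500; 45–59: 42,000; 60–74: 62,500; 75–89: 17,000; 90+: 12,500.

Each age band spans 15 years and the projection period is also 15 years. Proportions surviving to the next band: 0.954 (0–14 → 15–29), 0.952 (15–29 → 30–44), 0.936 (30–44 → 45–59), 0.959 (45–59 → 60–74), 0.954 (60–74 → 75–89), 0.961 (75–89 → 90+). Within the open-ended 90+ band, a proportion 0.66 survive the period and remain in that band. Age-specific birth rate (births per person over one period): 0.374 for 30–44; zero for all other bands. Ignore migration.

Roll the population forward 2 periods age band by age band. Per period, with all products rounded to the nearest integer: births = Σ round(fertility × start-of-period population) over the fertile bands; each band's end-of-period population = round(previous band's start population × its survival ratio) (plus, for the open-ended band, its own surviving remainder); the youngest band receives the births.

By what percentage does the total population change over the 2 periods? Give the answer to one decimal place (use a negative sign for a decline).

2.3

Numbering the groups 1..7 from youngest to oldest:
Period 1.
Births: 71500 × 0.374 = 26741
Group 2: 48000 × 0.954 = 45792
Group 3: 62500 × 0.952 = 59500
Group 4: 71500 × 0.936 = 66924
Group 5: 42000 × 0.959 = 40278
Group 6: 62500 × 0.954 = 59625
Group 7: 17000 × 0.961 + 12500 × 0.66 = 16337 + 8250 = 24587
Population now: 0–14=26741, 15–29=45792, 30–44=59500, 45–59=66924, 60–74=40278, 75–89=59625, 90+=24587
Period 2.
Births: 59500 × 0.374 = 22253
Group 2: 26741 × 0.954 = 25511
Group 3: 45792 × 0.952 = 43594
Group 4: 59500 × 0.936 = 55692
Group 5: 66924 × 0.959 = 64180
Group 6: 40278 × 0.954 = 38425
Group 7: 59625 × 0.961 + 24587 × 0.66 = 57300 + 16227 = 73527
Population now: 0–14=22253, 15–29=25511, 30–44=43594, 45–59=55692, 60–74=64180, 75–89=38425, 90+=73527
Total: 316000 → 323182; change = 7182; percentage change = 2.3%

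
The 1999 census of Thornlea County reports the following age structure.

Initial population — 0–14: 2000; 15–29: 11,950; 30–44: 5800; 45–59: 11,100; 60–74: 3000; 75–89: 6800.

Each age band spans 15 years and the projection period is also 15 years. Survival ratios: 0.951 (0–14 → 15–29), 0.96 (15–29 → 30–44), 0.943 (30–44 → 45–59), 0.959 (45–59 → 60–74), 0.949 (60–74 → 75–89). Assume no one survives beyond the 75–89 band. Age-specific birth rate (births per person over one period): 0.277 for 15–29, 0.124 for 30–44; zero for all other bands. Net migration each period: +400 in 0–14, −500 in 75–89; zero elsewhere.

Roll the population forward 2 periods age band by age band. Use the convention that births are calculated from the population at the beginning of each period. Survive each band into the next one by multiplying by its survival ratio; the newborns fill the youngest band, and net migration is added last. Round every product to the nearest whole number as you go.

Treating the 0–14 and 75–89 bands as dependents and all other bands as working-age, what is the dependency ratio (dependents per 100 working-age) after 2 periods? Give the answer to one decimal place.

Numbering the groups 1..6 from youngest to oldest:
After projecting period 1:
Births: 11950 × 0.277 = 3310, 5800 × 0.124 = 719 — total 4029
Group 2: 2000 × 0.951 = 1902
Group 3: 11950 × 0.96 = 11472
Group 4: 5800 × 0.943 = 5469
Group 5: 11100 × 0.959 = 10645
Group 6: 3000 × 0.949 = 2847
Net migration: Group 1 + 400 → 4429; Group 6 − 500 → 2347
Population now: 0–14=4429, 15–29=1902, 30–44=11472, 45–59=5469, 60–74=10645, 75–89=2347
After projecting period 2:
Births: 1902 × 0.277 = 527, 11472 × 0.124 = 1423 — total 1950
Group 2: 4429 × 0.951 = 4212
Group 3: 1902 × 0.96 = 1826
Group 4: 11472 × 0.943 = 10818
Group 5: 5469 × 0.959 = 5245
Group 6: 10645 × 0.949 = 10102
Net migration: Group 1 + 400 → 2350; Group 6 − 500 → 9602
Population now: 0–14=2350, 15–29=4212, 30–44=1826, 45–59=10818, 60–74=5245, 75–89=9602
Dependents (band 0–14 + band 75–89) = 2350 + 9602 = 11952; working-age = 22101; ratio = 11952/22101 × 100 = 54.1

54.1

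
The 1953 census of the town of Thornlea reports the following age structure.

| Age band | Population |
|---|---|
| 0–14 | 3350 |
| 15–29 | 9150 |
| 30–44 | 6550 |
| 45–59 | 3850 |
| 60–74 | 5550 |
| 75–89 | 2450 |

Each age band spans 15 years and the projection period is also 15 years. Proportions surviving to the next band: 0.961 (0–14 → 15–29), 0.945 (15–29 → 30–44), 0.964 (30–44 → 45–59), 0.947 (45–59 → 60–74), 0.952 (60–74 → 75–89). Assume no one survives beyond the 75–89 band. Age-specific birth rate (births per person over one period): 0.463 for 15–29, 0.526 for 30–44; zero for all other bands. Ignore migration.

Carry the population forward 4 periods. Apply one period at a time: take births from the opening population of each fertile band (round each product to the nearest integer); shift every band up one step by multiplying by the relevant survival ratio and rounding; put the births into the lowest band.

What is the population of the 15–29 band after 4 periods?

— Period 1 —
Births: 9150 * 0.463 = 4236, 6550 * 0.526 = 3445 → 7681
15–29: 3350 * 0.961 = 3219
30–44: 9150 * 0.945 = 8647
45–59: 6550 * 0.964 = 6314
60–74: 3850 * 0.947 = 3646
75–89: 5550 * 0.952 = 5284
→ [7681, 3219, 8647, 6314, 3646, 5284]
— Period 2 —
Births: 3219 * 0.463 = 1490, 8647 * 0.526 = 4548 → 6038
15–29: 7681 * 0.961 = 7381
30–44: 3219 * 0.945 = 3042
45–59: 8647 * 0.964 = 8336
60–74: 6314 * 0.947 = 5979
75–89: 3646 * 0.952 = 3471
→ [6038, 7381, 3042, 8336, 5979, 3471]
— Period 3 —
Births: 7381 * 0.463 = 3417, 3042 * 0.526 = 1600 → 5017
15–29: 6038 * 0.961 = 5803
30–44: 7381 * 0.945 = 6975
45–59: 3042 * 0.964 = 2932
60–74: 8336 * 0.947 = 7894
75–89: 5979 * 0.952 = 5692
→ [5017, 5803, 6975, 2932, 7894, 5692]
— Period 4 —
Births: 5803 * 0.463 = 2687, 6975 * 0.526 = 3669 → 6356
15–29: 5017 * 0.961 = 4821
30–44: 5803 * 0.945 = 5484
45–59: 6975 * 0.964 = 6724
60–74: 2932 * 0.947 = 2777
75–89: 7894 * 0.952 = 7515
→ [6356, 4821, 5484, 6724, 2777, 7515]

4821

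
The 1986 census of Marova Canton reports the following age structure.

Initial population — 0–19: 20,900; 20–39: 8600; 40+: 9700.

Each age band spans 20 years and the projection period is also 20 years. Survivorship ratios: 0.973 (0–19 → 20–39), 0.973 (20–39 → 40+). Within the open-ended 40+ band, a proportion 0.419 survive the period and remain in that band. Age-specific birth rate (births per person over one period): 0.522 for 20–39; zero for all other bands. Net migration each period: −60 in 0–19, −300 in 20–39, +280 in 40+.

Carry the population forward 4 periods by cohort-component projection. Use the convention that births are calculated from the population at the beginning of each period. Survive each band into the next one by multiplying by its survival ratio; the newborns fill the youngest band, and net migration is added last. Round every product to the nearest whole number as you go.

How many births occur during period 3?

2093

[period 1]
Births: 8600 × 0.522 = 4489
20–39: 20900 × 0.973 = 20336
40+: 8600 × 0.973 + 9700 × 0.419 = 8368 + 4064 = 12432
Net migration: 0–19 − 60 → 4429; 20–39 − 300 → 20036; 40+ + 280 → 12712
End of period: [4429, 20036, 12712]
[period 2]
Births: 20036 × 0.522 = 10459
20–39: 4429 × 0.973 = 4309
40+: 20036 × 0.973 + 12712 × 0.419 = 19495 + 5326 = 24821
Net migration: 0–19 − 60 → 10399; 20–39 − 300 → 4009; 40+ + 280 → 25101
End of period: [10399, 4009, 25101]
[period 3]
Births: 4009 × 0.522 = 2093
20–39: 10399 × 0.973 = 10118
40+: 4009 × 0.973 + 25101 × 0.419 = 3901 + 10517 = 14418
Net migration: 0–19 − 60 → 2033; 20–39 − 300 → 9818; 40+ + 280 → 14698
End of period: [2033, 9818, 14698]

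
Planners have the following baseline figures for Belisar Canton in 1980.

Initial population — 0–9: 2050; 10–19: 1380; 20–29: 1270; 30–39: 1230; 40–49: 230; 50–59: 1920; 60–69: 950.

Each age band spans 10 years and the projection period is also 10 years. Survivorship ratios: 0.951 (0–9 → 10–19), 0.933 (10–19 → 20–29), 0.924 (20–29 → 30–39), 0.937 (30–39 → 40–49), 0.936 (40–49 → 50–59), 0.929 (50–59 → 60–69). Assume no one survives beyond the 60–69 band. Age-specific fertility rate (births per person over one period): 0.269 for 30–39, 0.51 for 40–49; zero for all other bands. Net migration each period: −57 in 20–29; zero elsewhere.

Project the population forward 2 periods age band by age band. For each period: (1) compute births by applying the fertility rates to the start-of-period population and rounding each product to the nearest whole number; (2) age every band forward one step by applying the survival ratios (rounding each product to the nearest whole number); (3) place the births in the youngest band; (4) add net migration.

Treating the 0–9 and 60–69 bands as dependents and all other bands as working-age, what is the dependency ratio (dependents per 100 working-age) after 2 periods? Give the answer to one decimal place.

20.1

Period 1:
Births: 1230 × 0.269 = 331 ; 230 × 0.51 = 117 → 448
10–19: 2050 × 0.951 = 1950
20–29: 1380 × 0.933 = 1288
30–39: 1270 × 0.924 = 1173
40–49: 1230 × 0.937 = 1153
50–59: 230 × 0.936 = 215
60–69: 1920 × 0.929 = 1784
Net migration: 20–29 − 57 → 1231
Giving 448 / 1950 / 1231 / 1173 / 1153 / 215 / 1784.
Period 2:
Births: 1173 × 0.269 = 316 ; 1153 × 0.51 = 588 → 904
10–19: 448 × 0.951 = 426
20–29: 1950 × 0.933 = 1819
30–39: 1231 × 0.924 = 1137
40–49: 1173 × 0.937 = 1099
50–59: 1153 × 0.936 = 1079
60–69: 215 × 0.929 = 200
Net migration: 20–29 − 57 → 1762
Giving 904 / 426 / 1762 / 1137 / 1099 / 1079 / 200.
Dependents (band 0–9 + band 60–69) = 904 + 200 = 1104; working-age = 5503; ratio = 1104/5503 × 100 = 20.1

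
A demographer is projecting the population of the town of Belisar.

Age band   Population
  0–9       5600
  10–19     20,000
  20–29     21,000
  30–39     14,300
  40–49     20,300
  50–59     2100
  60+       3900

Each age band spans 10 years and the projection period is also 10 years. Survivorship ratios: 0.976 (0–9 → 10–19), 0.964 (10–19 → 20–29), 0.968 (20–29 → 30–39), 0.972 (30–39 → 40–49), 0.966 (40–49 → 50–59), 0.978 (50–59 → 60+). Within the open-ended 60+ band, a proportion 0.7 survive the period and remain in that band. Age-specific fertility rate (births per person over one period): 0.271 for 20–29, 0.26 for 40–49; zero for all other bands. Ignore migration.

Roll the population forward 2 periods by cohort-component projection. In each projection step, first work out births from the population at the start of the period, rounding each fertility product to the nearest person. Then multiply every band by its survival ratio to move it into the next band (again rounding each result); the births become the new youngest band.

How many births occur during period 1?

10969

Period 1:
Births: 21000 × 0.271 = 5691, 20300 × 0.26 = 5278 ⇒ total 10969
10–19: 5600 × 0.976 = 5466
20–29: 20000 × 0.964 = 19280
30–39: 21000 × 0.968 = 20328
40–49: 14300 × 0.972 = 13900
50–59: 20300 × 0.966 = 19610
60+: 2100 × 0.978 + 3900 × 0.7 = 2054 + 2730 = 4784
End of period: [10969, 5466, 19280, 20328, 13900, 19610, 4784]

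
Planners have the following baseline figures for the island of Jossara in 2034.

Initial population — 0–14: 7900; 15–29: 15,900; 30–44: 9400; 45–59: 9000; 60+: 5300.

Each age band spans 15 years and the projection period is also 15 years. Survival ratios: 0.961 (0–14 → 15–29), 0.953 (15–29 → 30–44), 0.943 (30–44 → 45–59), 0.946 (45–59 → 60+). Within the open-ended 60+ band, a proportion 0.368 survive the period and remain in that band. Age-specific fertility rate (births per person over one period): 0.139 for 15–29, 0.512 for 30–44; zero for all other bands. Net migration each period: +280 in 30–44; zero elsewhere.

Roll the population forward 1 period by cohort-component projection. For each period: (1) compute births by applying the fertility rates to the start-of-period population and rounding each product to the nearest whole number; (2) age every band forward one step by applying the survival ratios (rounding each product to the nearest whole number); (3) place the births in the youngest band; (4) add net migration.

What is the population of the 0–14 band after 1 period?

7023

Let group 1 be 0–14 through group 5 = 60+.
[period 1]
Births: 15900 * 0.139 = 2210  |  9400 * 0.512 = 4813 ⇒ total 7023
Group 2: 7900 * 0.961 = 7592
Group 3: 15900 * 0.953 = 15153
Group 4: 9400 * 0.943 = 8864
Group 5: 9000 * 0.946 + 5300 * 0.368 = 8514 + 1950 = 10464
Net migration: Group 3 + 280 → 15433
Giving 7023 / 7592 / 15433 / 8864 / 10464.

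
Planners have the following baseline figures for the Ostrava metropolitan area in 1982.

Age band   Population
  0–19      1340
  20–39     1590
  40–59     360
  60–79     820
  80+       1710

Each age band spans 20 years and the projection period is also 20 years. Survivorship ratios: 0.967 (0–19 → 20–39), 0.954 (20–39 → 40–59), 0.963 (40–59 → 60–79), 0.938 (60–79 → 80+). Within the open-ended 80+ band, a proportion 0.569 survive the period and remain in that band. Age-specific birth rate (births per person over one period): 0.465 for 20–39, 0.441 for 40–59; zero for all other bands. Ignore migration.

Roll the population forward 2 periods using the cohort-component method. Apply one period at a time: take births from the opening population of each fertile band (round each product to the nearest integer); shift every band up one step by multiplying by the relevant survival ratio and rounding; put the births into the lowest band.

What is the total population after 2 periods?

6153

Numbering the bands 1..5 from youngest to oldest:
After projecting period 1:
Births: 1590 × 0.465 = 739, 360 × 0.441 = 159 → 898
Band 2: 1340 × 0.967 = 1296
Band 3: 1590 × 0.954 = 1517
Band 4: 360 × 0.963 = 347
Band 5: 820 × 0.938 + 1710 × 0.569 = 769 + 973 = 1742
Giving 898 / 1296 / 1517 / 347 / 1742.
After projecting period 2:
Births: 1296 × 0.465 = 603, 1517 × 0.441 = 669 → 1272
Band 2: 898 × 0.967 = 868
Band 3: 1296 × 0.954 = 1236
Band 4: 1517 × 0.963 = 1461
Band 5: 347 × 0.938 + 1742 × 0.569 = 325 + 991 = 1316
Giving 1272 / 868 / 1236 / 1461 / 1316.
Total after period 2: 1272 + 868 + 1236 + 1461 + 1316 = 6153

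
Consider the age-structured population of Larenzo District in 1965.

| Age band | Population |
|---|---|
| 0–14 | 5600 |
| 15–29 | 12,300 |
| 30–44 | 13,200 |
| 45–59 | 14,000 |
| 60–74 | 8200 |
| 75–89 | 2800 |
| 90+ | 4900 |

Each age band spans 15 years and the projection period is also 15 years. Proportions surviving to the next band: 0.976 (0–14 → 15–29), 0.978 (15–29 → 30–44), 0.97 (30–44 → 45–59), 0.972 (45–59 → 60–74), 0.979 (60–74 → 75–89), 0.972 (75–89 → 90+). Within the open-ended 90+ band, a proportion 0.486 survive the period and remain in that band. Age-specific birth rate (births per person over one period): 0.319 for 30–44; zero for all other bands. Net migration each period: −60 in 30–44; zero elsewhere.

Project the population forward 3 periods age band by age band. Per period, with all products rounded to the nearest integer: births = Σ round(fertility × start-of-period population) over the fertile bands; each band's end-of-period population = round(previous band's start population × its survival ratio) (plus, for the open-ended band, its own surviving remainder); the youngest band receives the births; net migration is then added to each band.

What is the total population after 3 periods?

[period 1]
Births: 13200 × 0.319 = 4211
15–29: 5600 × 0.976 = 5466
30–44: 12300 × 0.978 = 12029
45–59: 13200 × 0.97 = 12804
60–74: 14000 × 0.972 = 13608
75–89: 8200 × 0.979 = 8028
90+: 2800 × 0.972 + 4900 × 0.486 = 2722 + 2381 = 5103
Net migration: 30–44 − 60 → 11969
Population now: 0–14=4211, 15–29=5466, 30–44=11969, 45–59=12804, 60–74=13608, 75–89=8028, 90+=5103
[period 2]
Births: 11969 × 0.319 = 3818
15–29: 4211 × 0.976 = 4110
30–44: 5466 × 0.978 = 5346
45–59: 11969 × 0.97 = 11610
60–74: 12804 × 0.972 = 12445
75–89: 13608 × 0.979 = 13322
90+: 8028 × 0.972 + 5103 × 0.486 = 7803 + 2480 = 10283
Net migration: 30–44 − 60 → 5286
Population now: 0–14=3818, 15–29=4110, 30–44=5286, 45–59=11610, 60–74=12445, 75–89=13322, 90+=10283
[period 3]
Births: 5286 × 0.319 = 1686
15–29: 3818 × 0.976 = 3726
30–44: 4110 × 0.978 = 4020
45–59: 5286 × 0.97 = 5127
60–74: 11610 × 0.972 = 11285
75–89: 12445 × 0.979 = 12184
90+: 13322 × 0.972 + 10283 × 0.486 = 12949 + 4998 = 17947
Net migration: 30–44 − 60 → 3960
Population now: 0–14=1686, 15–29=3726, 30–44=3960, 45–59=5127, 60–74=11285, 75–89=12184, 90+=17947
Total after period 3: 1686 + 3726 + 3960 + 5127 + 11285 + 12184 + 17947 = 55915

55915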